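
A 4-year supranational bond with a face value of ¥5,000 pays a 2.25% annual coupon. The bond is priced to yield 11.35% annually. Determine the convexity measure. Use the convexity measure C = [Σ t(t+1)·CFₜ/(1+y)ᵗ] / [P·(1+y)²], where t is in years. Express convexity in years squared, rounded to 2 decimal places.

15.29

With y = 0.1135:
  t   CF        PV=CF/(1+0.1135)^t    t·PV        t(t+1)·PV
  1       112.50       101.0328       101.0328         202.0656
  2       112.50        90.7344       181.4688         544.4065
  3       112.50        81.4858       244.4574         977.8294
  4     5,112.50     3,325.6186    13,302.4742      66,512.3712
  Σ                  3,598.8716    13,829.4332      68,236.6728
P = 3,598.8716.
Convexity = Σ t(t+1)·PV / [P·(1+y)²] = 68,236.6728 / (3,598.8716 × 1.239882) = 15.29224.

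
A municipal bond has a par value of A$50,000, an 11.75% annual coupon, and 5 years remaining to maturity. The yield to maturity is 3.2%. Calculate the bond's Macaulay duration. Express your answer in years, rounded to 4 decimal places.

4.2055 years

Periodic yield y = 0.032. Discount each cash flow and weight by its year:
  t   CF        PV=CF/(1+0.032)^t    t·PV
  1     5,875.00     5,692.8295     5,692.8295
  2     5,875.00     5,516.3076    11,032.6152
  3     5,875.00     5,345.2593    16,035.7779
  4     5,875.00     5,179.5148    20,718.0594
  5    55,875.00    47,733.0351   238,665.1754
  Σ                 69,466.9463   292,144.4574
Price P = Σ PV = 69,466.9463.
Macaulay duration = Σ(t·PV) / P = 292,144.4574 / 69,466.9463 = 4.20552 years.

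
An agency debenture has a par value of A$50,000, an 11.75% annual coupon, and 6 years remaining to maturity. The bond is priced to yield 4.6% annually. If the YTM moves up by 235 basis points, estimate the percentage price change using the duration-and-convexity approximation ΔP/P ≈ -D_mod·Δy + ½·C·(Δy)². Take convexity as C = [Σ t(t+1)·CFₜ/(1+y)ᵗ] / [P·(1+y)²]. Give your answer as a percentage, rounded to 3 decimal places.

With y = 0.046:
  t   CF        PV=CF/(1+0.046)^t    t·PV        t(t+1)·PV
  1     5,875.00     5,616.6348     5,616.6348      11,233.2696
  2     5,875.00     5,369.6317    10,739.2635      32,217.7904
  3     5,875.00     5,133.4911    15,400.4734      61,601.8938
  4     5,875.00     4,907.7353    19,630.9413      98,154.7064
  5     5,875.00     4,691.9076    23,459.5379     140,757.2272
  6    55,875.00    42,660.6461   255,963.8768   1,791,747.1377
  Σ                 68,380.0467   330,810.7277   2,135,712.0251
P = 68,380.0467; D_Mac = 4.83783 yrs; D_mod = 4.62507 yrs; C = 28.54631.
Duration effect: -4.62507 × (+0.0235) = -0.108689
Convexity effect: 0.5 × 28.54631 × (0.0235)² = +0.0078823
ΔP/P ≈ -0.108689 + 0.0078823 = -0.100807 = -10.0807%.

-10.081%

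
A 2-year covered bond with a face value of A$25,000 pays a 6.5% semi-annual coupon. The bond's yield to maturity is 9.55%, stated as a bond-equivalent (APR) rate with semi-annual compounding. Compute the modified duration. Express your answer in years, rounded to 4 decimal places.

Periodic yield y = 0.04775. First find Macaulay duration:
  t   CF        PV=CF/(1+0.04775)^t    t·PV
  1       812.50       775.4712       775.4712
  2       812.50       740.1300     1,480.2601
  3       812.50       706.3995     2,119.1984
  4    25,812.50    21,419.0099    85,676.0395
  Σ                 23,641.0106    90,050.9692
P = 23,641.0106; Macaulay duration = 90,050.9692 / 23,641.0106 = 3.80910 half-year periods = 1.90455 years.
Modified duration = D_Mac / (1 + y) = 1.90455 / 1.04775 = 1.81775 years.

1.8178 years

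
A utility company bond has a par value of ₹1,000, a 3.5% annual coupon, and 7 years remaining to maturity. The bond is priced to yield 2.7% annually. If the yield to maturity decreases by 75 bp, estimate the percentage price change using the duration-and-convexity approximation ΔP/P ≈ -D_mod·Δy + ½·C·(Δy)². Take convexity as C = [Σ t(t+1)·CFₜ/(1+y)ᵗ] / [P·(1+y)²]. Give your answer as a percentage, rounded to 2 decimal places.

+4.77%

With y = 0.027:
  t   CF        PV=CF/(1+0.027)^t    t·PV        t(t+1)·PV
  1        35.00        34.0798        34.0798          68.1597
  2        35.00        33.1839        66.3678         199.1033
  3        35.00        32.3115        96.9344         387.7376
  4        35.00        31.4620       125.8480         629.2399
  5        35.00        30.6349       153.1743         919.0456
  6        35.00        29.8295       178.9768       1,252.8373
  7     1,035.00       858.9092     6,012.3643      48,098.9141
  Σ                  1,050.4107     6,667.7453      51,555.0376
P = 1,050.4107; D_Mac = 6.34775 yrs; D_mod = 6.18087 yrs; C = 46.53408.
Duration effect: -6.18087 × (-0.0075) = +0.046357
Convexity effect: 0.5 × 46.53408 × (-0.0075)² = +0.0013088
ΔP/P ≈ +0.046357 + 0.0013088 = +0.047665 = +4.7665%.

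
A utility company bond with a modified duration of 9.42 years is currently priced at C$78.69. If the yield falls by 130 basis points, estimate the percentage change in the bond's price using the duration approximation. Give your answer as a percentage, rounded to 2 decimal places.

Duration approximation: ΔP/P ≈ -D_mod · Δy = -9.42 × (-0.013) = +0.122460.
As a percentage: +12.2460%.

+12.25%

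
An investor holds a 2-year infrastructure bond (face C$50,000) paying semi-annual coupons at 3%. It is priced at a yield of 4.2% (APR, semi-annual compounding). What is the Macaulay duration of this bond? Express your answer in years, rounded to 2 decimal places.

1.96 years

Periodic yield y = 0.021. Discount each cash flow and weight by its period:
  t   CF        PV=CF/(1+0.021)^t    t·PV
  1       750.00       734.5739       734.5739
  2       750.00       719.4652     1,438.9304
  3       750.00       704.6672     2,114.0015
  4    50,750.00    46,701.7418   186,806.9671
  Σ                 48,860.4481   191,094.4729
Price P = Σ PV = 48,860.4481.
Macaulay duration = Σ(t·PV) / P = 191,094.4729 / 48,860.4481 = 3.91103 half-year periods.
In years: 3.91103 / 2 = 1.95551 years.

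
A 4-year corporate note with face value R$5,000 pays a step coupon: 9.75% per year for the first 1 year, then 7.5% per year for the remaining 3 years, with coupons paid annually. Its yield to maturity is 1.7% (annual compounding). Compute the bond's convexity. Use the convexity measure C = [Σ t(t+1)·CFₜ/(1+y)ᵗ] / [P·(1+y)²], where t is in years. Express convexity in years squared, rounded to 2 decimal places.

With y = 0.017:
  t   CF        PV=CF/(1+0.017)^t    t·PV        t(t+1)·PV
  1       487.50       479.3510       479.3510         958.7021
  2       375.00       362.5679       725.1358       2,175.4075
  3       375.00       356.5073     1,069.5219       4,278.0874
  4     5,375.00     5,024.5209    20,098.0836     100,490.4180
  Σ                  6,222.9471    22,372.0923     107,902.6149
P = 6,222.9471.
Convexity = Σ t(t+1)·PV / [P·(1+y)²] = 107,902.6149 / (6,222.9471 × 1.034289) = 16.76463.

16.76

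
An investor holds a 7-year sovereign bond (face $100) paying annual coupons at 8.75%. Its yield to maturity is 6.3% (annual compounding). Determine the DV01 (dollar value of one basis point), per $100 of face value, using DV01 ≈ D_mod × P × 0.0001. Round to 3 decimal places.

Periodic yield y = 0.063.
  t   CF        PV=CF/(1+0.063)^t    t·PV
  1         8.75         8.2314         8.2314
  2         8.75         7.7436        15.4872
  3         8.75         7.2846        21.8539
  4         8.75         6.8529        27.4116
  5         8.75         6.4468        32.2338
  6         8.75         6.0647        36.3881
  7       108.75        70.9082       496.3573
  Σ                    113.5322       637.9634
P = 113.5322; D_Mac = 5.61923 yrs; D_mod = 5.28620 yrs.
DV01 ≈ 5.28620 × 113.5322 × 0.0001 = 0.060015.

$0.060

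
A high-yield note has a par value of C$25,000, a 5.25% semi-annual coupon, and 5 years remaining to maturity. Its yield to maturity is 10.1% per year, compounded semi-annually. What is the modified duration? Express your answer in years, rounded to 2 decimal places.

4.18 years

Periodic yield y = 0.0505. First find Macaulay duration:
  t   CF        PV=CF/(1+0.0505)^t    t·PV
  1       656.25       624.7025       624.7025
  2       656.25       594.6716     1,189.3432
  3       656.25       566.0843     1,698.2530
  4       656.25       538.8713     2,155.4854
  5       656.25       512.9665     2,564.8327
  6       656.25       488.3070     2,929.8422
  7       656.25       464.8330     3,253.8308
  8       656.25       442.4874     3,539.8988
  9       656.25       421.2159     3,790.9435
  10   25,656.25    15,675.9046   156,759.0458
  Σ                 20,330.0442   178,506.1780
P = 20,330.0442; Macaulay duration = 178,506.1780 / 20,330.0442 = 8.78041 half-year periods = 4.39021 years.
Modified duration = D_Mac / (1 + y) = 4.39021 / 1.0505 = 4.17916 years.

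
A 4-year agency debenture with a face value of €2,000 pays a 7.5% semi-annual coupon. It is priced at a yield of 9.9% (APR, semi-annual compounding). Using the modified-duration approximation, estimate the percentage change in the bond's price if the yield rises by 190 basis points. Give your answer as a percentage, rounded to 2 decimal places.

-6.35%

Periodic yield y = 0.0495. Modified duration first:
  t   CF        PV=CF/(1+0.0495)^t    t·PV
  1        75.00        71.4626        71.4626
  2        75.00        68.0920       136.1841
  3        75.00        64.8805       194.6414
  4        75.00        61.8204       247.2814
  5        75.00        58.9046       294.5229
  6        75.00        56.1263       336.7579
  7        75.00        53.4791       374.3538
  8     2,075.00     1,409.8034    11,278.4273
  Σ                  1,844.5689    12,933.6314
P = 1,844.5689; D_Mac = 7.01174 half-year periods = 3.50587 yrs; D_mod = 3.50587/(1+0.0495) = 3.34051 yrs.
ΔP/P ≈ -D_mod · Δy = -3.34051 × (+0.019) = -0.063470 = -6.3470%.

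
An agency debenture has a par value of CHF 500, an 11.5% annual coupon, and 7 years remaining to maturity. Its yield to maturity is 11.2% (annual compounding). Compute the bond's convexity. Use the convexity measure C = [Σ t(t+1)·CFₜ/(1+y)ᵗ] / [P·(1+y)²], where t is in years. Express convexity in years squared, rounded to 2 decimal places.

With y = 0.112:
  t   CF        PV=CF/(1+0.112)^t    t·PV        t(t+1)·PV
  1        57.50        51.7086        51.7086         103.4173
  2        57.50        46.5006        93.0011         279.0034
  3        57.50        41.8171       125.4512         501.8047
  4        57.50        37.6053       150.4211         752.1054
  5        57.50        33.8177       169.0884       1,014.5306
  6        57.50        30.4116       182.4695       1,277.2868
  7       557.50       265.1620     1,856.1343      14,849.0746
  Σ                    507.0229     2,628.2743      18,777.2227
P = 507.0229.
Convexity = Σ t(t+1)·PV / [P·(1+y)²] = 18,777.2227 / (507.0229 × 1.236544) = 29.94982.

29.95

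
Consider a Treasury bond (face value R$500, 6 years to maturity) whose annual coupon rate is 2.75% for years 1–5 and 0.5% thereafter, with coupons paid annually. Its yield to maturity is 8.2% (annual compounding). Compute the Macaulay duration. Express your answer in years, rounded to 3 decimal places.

Periodic yield y = 0.082. Discount each cash flow and weight by its year:
  t   CF        PV=CF/(1+0.082)^t    t·PV
  1        13.75        12.7079        12.7079
  2        13.75        11.7449        23.4897
  3        13.75        10.8548        32.5643
  4        13.75        10.0321        40.1286
  5        13.75         9.2718        46.3592
  6       502.50       313.1645     1,878.9869
  Σ                    367.7761     2,034.2367
Price P = Σ PV = 367.7761.
Macaulay duration = Σ(t·PV) / P = 2,034.2367 / 367.7761 = 5.53118 years.

5.531 years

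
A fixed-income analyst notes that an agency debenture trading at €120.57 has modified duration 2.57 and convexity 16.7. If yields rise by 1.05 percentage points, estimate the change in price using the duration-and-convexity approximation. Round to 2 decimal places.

Duration effect: -D_mod·Δy = -2.57 × (+0.0105) = -0.026985
Convexity effect: ½·C·(Δy)² = 0.5 × 16.7 × (0.0105)² = +0.0009205875
ΔP/P ≈ -0.026985 + 0.0009205875 = -0.0260644125
ΔP ≈ 120.57 × (-0.0260644125) = -3.142586215125.

-€3.14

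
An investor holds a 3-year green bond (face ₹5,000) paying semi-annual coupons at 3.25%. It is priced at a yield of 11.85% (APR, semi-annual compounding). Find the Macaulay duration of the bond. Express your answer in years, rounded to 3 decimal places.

2.864 years

Periodic yield y = 0.05925. Discount each cash flow and weight by its period:
  t   CF        PV=CF/(1+0.05925)^t    t·PV
  1        81.25        76.7052        76.7052
  2        81.25        72.4146       144.8293
  3        81.25        68.3641       205.0922
  4        81.25        64.5401       258.1603
  5        81.25        60.9300       304.6499
  6     5,081.25     3,597.3254    21,583.9525
  Σ                  3,940.2794    22,573.3895
Price P = Σ PV = 3,940.2794.
Macaulay duration = Σ(t·PV) / P = 22,573.3895 / 3,940.2794 = 5.72888 half-year periods.
In years: 5.72888 / 2 = 2.86444 years.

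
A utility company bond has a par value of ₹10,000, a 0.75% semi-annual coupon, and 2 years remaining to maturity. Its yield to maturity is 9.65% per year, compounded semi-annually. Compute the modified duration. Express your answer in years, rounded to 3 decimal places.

1.896 years

Periodic yield y = 0.04825. First find Macaulay duration:
  t   CF        PV=CF/(1+0.04825)^t    t·PV
  1        37.50        35.7739        35.7739
  2        37.50        34.1273        68.2545
  3        37.50        32.5564        97.6693
  4    10,037.50     8,313.1588    33,252.6350
  Σ                  8,415.6163    33,454.3327
P = 8,415.6163; Macaulay duration = 33,454.3327 / 8,415.6163 = 3.97527 half-year periods = 1.98763 years.
Modified duration = D_Mac / (1 + y) = 1.98763 / 1.04825 = 1.89615 years.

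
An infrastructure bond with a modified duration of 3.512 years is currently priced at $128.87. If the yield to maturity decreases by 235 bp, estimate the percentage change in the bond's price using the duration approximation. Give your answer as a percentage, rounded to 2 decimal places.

+8.25%

Duration approximation: ΔP/P ≈ -D_mod · Δy = -3.512 × (-0.0235) = +0.082532.
As a percentage: +8.2532%.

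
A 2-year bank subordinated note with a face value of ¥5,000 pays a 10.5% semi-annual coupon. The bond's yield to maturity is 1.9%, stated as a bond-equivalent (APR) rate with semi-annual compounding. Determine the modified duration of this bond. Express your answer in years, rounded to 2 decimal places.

1.85 years

Periodic yield y = 0.0095. First find Macaulay duration:
  t   CF        PV=CF/(1+0.0095)^t    t·PV
  1       262.50       260.0297       260.0297
  2       262.50       257.5827       515.1654
  3       262.50       255.1587       765.4760
  4     5,262.50     5,067.1856    20,268.7426
  Σ                  5,839.9567    21,809.4137
P = 5,839.9567; Macaulay duration = 21,809.4137 / 5,839.9567 = 3.73452 half-year periods = 1.86726 years.
Modified duration = D_Mac / (1 + y) = 1.86726 / 1.0095 = 1.84969 years.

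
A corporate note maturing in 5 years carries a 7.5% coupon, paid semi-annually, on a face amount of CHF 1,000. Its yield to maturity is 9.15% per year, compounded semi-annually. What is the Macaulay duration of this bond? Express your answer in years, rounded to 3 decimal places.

4.230 years

Periodic yield y = 0.04575. Discount each cash flow and weight by its period:
  t   CF        PV=CF/(1+0.04575)^t    t·PV
  1        37.50        35.8594        35.8594
  2        37.50        34.2906        68.5813
  3        37.50        32.7905        98.3714
  4        37.50        31.3559       125.4237
  5        37.50        29.9842       149.9208
  6        37.50        28.6724       172.0344
  7        37.50        27.4180       191.9262
  8        37.50        26.2185       209.7482
  9        37.50        25.0715       225.6435
  10    1,037.50       663.2990     6,632.9905
  Σ                    934.9601     7,910.4994
Price P = Σ PV = 934.9601.
Macaulay duration = Σ(t·PV) / P = 7,910.4994 / 934.9601 = 8.46079 half-year periods.
In years: 8.46079 / 2 = 4.23039 years.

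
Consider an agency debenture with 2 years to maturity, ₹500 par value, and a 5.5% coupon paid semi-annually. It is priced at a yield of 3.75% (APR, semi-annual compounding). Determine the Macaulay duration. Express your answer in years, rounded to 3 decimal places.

1.923 years

Periodic yield y = 0.01875. Discount each cash flow and weight by its period:
  t   CF        PV=CF/(1+0.01875)^t    t·PV
  1        13.75        13.4969        13.4969
  2        13.75        13.2485        26.4970
  3        13.75        13.0047        39.0141
  4       513.75       476.9593     1,907.8373
  Σ                    516.7095     1,986.8453
Price P = Σ PV = 516.7095.
Macaulay duration = Σ(t·PV) / P = 1,986.8453 / 516.7095 = 3.84519 half-year periods.
In years: 3.84519 / 2 = 1.92259 years.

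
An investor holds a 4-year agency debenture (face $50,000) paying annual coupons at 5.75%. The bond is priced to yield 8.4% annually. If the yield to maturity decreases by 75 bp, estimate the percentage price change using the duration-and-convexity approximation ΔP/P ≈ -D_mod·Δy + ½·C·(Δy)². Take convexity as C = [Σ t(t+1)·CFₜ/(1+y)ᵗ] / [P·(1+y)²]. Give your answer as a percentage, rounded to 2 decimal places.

+2.58%

With y = 0.084:
  t   CF        PV=CF/(1+0.084)^t    t·PV        t(t+1)·PV
  1     2,875.00     2,652.2140     2,652.2140       5,304.4280
  2     2,875.00     2,446.6919     4,893.3838      14,680.1514
  3     2,875.00     2,257.0959     6,771.2876      27,085.1502
  4    52,875.00    38,294.2221   153,176.8883     765,884.4416
  Σ                 45,650.2239   167,493.7737     812,954.1713
P = 45,650.2239; D_Mac = 3.66907 yrs; D_mod = 3.38475 yrs; C = 15.15530.
Duration effect: -3.38475 × (-0.0075) = +0.025386
Convexity effect: 0.5 × 15.15530 × (-0.0075)² = +0.0004262
ΔP/P ≈ +0.025386 + 0.0004262 = +0.025812 = +2.5812%.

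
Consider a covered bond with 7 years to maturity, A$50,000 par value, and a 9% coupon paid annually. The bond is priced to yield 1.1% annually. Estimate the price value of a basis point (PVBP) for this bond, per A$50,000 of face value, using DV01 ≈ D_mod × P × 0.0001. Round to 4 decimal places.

Periodic yield y = 0.011.
  t   CF        PV=CF/(1+0.011)^t    t·PV
  1     4,500.00     4,451.0386     4,451.0386
  2     4,500.00     4,402.6099     8,805.2197
  3     4,500.00     4,354.7081    13,064.1242
  4     4,500.00     4,307.3275    17,229.3099
  5     4,500.00     4,260.4624    21,302.3119
  6     4,500.00     4,214.1072    25,284.6433
  7    54,500.00    50,482.2163   353,375.5140
  Σ                 76,472.4699   443,512.1616
P = 76,472.4699; D_Mac = 5.79963 yrs; D_mod = 5.73653 yrs.
DV01 ≈ 5.73653 × 76,472.4699 × 0.0001 = 43.868661.

A$43.8687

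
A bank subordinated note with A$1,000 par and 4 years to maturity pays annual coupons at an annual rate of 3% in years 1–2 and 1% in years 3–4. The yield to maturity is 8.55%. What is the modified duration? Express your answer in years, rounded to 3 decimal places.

Periodic yield y = 0.0855. First find Macaulay duration:
  t   CF        PV=CF/(1+0.0855)^t    t·PV
  1        30.00        27.6370        27.6370
  2        30.00        25.4602        50.9204
  3        10.00         7.8183        23.4548
  4     1,010.00       727.4482     2,909.7927
  Σ                    788.3637     3,011.8049
P = 788.3637; Macaulay duration = 3,011.8049 / 788.3637 = 3.82032 years.
Modified duration = D_Mac / (1 + y) = 3.82032 / 1.0855 = 3.51941 years.

3.519 years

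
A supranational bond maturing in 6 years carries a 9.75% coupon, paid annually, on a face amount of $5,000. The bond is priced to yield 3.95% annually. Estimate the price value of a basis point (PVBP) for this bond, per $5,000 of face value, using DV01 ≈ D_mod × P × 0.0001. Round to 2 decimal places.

$3.12

Periodic yield y = 0.0395.
  t   CF        PV=CF/(1+0.0395)^t    t·PV
  1       487.50       468.9755       468.9755
  2       487.50       451.1549       902.3097
  3       487.50       434.0114     1,302.0342
  4       487.50       417.5194     1,670.0775
  5       487.50       401.6541     2,008.2703
  6     5,487.50     4,349.3822    26,096.2931
  Σ                  6,522.6973    32,447.9603
P = 6,522.6973; D_Mac = 4.97462 yrs; D_mod = 4.78559 yrs.
DV01 ≈ 4.78559 × 6,522.6973 × 0.0001 = 3.121497.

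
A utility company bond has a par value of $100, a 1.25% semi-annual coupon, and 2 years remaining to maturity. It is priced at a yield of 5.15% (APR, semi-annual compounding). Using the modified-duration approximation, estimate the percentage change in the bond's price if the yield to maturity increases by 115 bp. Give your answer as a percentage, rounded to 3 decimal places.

Periodic yield y = 0.02575. Modified duration first:
  t   CF        PV=CF/(1+0.02575)^t    t·PV
  1        0.625         0.6093         0.6093
  2        0.625         0.5940         1.1880
  3        0.625         0.5791         1.7373
  4      100.625        90.8950       363.5798
  Σ                     92.6774       367.1145
P = 92.6774; D_Mac = 3.96121 half-year periods = 1.98060 yrs; D_mod = 1.98060/(1+0.02575) = 1.93088 yrs.
ΔP/P ≈ -D_mod · Δy = -1.93088 × (+0.0115) = -0.022205 = -2.2205%.

-2.221%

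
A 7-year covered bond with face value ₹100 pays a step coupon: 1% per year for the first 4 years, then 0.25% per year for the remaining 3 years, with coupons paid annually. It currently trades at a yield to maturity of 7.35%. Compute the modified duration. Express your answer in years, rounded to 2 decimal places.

Periodic yield y = 0.0735. First find Macaulay duration:
  t   CF        PV=CF/(1+0.0735)^t    t·PV
  1         1.00         0.9315         0.9315
  2         1.00         0.8678         1.7355
  3         1.00         0.8083         2.4250
  4         1.00         0.7530         3.0120
  5         0.25         0.1754         0.8768
  6         0.25         0.1634         0.9801
  7       100.25        61.0197       427.1379
  Σ                     64.7190       437.0988
P = 64.7190; Macaulay duration = 437.0988 / 64.7190 = 6.75379 years.
Modified duration = D_Mac / (1 + y) = 6.75379 / 1.0735 = 6.29138 years.

6.29 years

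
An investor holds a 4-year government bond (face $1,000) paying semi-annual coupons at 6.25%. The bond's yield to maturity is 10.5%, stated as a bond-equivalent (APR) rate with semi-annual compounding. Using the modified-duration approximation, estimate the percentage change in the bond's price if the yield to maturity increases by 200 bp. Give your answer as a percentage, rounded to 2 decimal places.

-6.77%

Periodic yield y = 0.0525. Modified duration first:
  t   CF        PV=CF/(1+0.0525)^t    t·PV
  1        31.25        29.6912        29.6912
  2        31.25        28.2102        56.4204
  3        31.25        26.8030        80.4091
  4        31.25        25.4661       101.8642
  5        31.25        24.1958       120.9789
  6        31.25        22.9889       137.9331
  7        31.25        21.8421       152.8950
  8     1,031.25       684.8369     5,478.6949
  Σ                    864.0341     6,158.8867
P = 864.0341; D_Mac = 7.12806 half-year periods = 3.56403 yrs; D_mod = 3.56403/(1+0.0525) = 3.38625 yrs.
ΔP/P ≈ -D_mod · Δy = -3.38625 × (+0.02) = -0.067725 = -6.7725%.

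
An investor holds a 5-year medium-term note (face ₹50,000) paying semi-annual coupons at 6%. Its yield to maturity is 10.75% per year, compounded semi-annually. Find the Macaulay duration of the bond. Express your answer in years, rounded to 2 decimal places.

4.32 years

Periodic yield y = 0.05375. Discount each cash flow and weight by its period:
  t   CF        PV=CF/(1+0.05375)^t    t·PV
  1     1,500.00     1,423.4875     1,423.4875
  2     1,500.00     1,350.8779     2,701.7557
  3     1,500.00     1,281.9719     3,845.9156
  4     1,500.00     1,216.5807     4,866.3226
  5     1,500.00     1,154.5249     5,772.6247
  6     1,500.00     1,095.6346     6,573.8075
  7     1,500.00     1,039.7481     7,278.2369
  8     1,500.00       986.7123     7,893.6987
  9     1,500.00       936.3818     8,427.4363
  10   51,500.00    30,509.2374   305,092.3743
  Σ                 40,995.1572   353,875.6600
Price P = Σ PV = 40,995.1572.
Macaulay duration = Σ(t·PV) / P = 353,875.6600 / 40,995.1572 = 8.63213 half-year periods.
In years: 8.63213 / 2 = 4.31607 years.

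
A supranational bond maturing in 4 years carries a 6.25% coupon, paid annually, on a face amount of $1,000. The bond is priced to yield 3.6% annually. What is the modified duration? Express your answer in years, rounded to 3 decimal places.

3.550 years

Periodic yield y = 0.036. First find Macaulay duration:
  t   CF        PV=CF/(1+0.036)^t    t·PV
  1        62.50        60.3282        60.3282
  2        62.50        58.2318       116.4637
  3        62.50        56.2083       168.6250
  4     1,062.50       922.3376     3,689.3504
  Σ                  1,097.1060     4,034.7673
P = 1,097.1060; Macaulay duration = 4,034.7673 / 1,097.1060 = 3.67765 years.
Modified duration = D_Mac / (1 + y) = 3.67765 / 1.036 = 3.54985 years.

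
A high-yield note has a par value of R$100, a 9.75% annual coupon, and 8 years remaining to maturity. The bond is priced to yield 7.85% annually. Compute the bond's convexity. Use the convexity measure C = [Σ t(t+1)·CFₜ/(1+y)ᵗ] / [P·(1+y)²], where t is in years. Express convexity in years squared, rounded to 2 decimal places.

41.87

With y = 0.0785:
  t   CF        PV=CF/(1+0.0785)^t    t·PV        t(t+1)·PV
  1         9.75         9.0403         9.0403          18.0807
  2         9.75         8.3823        16.7646          50.2939
  3         9.75         7.7722        23.3166          93.2664
  4         9.75         7.2065        28.8260         144.1299
  5         9.75         6.6820        33.4098         200.4588
  6         9.75         6.1956        37.1736         260.2154
  7         9.75         5.7446        40.2125         321.7004
  8       109.75        59.9575       479.6598       4,316.9382
  Σ                    110.9810       668.4033       5,405.0837
P = 110.9810.
Convexity = Σ t(t+1)·PV / [P·(1+y)²] = 5,405.0837 / (110.9810 × 1.163162) = 41.87100.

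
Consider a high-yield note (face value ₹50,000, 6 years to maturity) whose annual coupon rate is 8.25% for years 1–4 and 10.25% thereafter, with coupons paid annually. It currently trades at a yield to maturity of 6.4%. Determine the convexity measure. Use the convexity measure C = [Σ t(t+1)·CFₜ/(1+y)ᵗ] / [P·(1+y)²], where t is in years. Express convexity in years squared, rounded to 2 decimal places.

29.12

With y = 0.064:
  t   CF        PV=CF/(1+0.064)^t    t·PV        t(t+1)·PV
  1     4,125.00     3,876.8797     3,876.8797       7,753.7594
  2     4,125.00     3,643.6839     7,287.3679      21,862.1036
  3     4,125.00     3,424.5150    10,273.5449      41,094.1796
  4     4,125.00     3,218.5291    12,874.1164      64,370.5821
  5     5,125.00     3,758.2506    18,791.2528     112,747.5166
  6    55,125.00    37,992.5842   227,955.5052   1,595,688.5367
  Σ                 55,914.4425   281,058.6669   1,843,516.6780
P = 55,914.4425.
Convexity = Σ t(t+1)·PV / [P·(1+y)²] = 1,843,516.6780 / (55,914.4425 × 1.132096) = 29.12325.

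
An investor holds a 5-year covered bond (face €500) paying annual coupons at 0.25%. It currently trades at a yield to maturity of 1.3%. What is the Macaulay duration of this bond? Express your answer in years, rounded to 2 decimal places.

Periodic yield y = 0.013. Discount each cash flow and weight by its year:
  t   CF        PV=CF/(1+0.013)^t    t·PV
  1         1.25         1.2340         1.2340
  2         1.25         1.2181         2.4362
  3         1.25         1.2025         3.6075
  4         1.25         1.1871         4.7482
  5       501.25       469.9019     2,349.5093
  Σ                    474.7435     2,361.5352
Price P = Σ PV = 474.7435.
Macaulay duration = Σ(t·PV) / P = 2,361.5352 / 474.7435 = 4.97434 years.

4.97 years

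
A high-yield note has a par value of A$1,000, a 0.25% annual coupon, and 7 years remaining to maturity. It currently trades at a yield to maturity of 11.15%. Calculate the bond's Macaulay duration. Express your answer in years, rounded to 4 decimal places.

Periodic yield y = 0.1115. Discount each cash flow and weight by its year:
  t   CF        PV=CF/(1+0.1115)^t    t·PV
  1         2.50         2.2492         2.2492
  2         2.50         2.0236         4.0472
  3         2.50         1.8206         5.4618
  4         2.50         1.6380         6.5518
  5         2.50         1.4736         7.3682
  6         2.50         1.3258         7.9549
  7     1,002.50       478.3195     3,348.2367
  Σ                    488.8503     3,381.8698
Price P = Σ PV = 488.8503.
Macaulay duration = Σ(t·PV) / P = 3,381.8698 / 488.8503 = 6.91801 years.

6.9180 years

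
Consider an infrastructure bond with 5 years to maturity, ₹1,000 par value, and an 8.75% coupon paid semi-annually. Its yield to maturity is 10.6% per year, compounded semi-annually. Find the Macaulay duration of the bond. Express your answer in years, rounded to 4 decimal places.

Periodic yield y = 0.053. Discount each cash flow and weight by its period:
  t   CF        PV=CF/(1+0.053)^t    t·PV
  1        43.75        41.5480        41.5480
  2        43.75        39.4568        78.9135
  3        43.75        37.4708       112.4124
  4        43.75        35.5848       142.3392
  5        43.75        33.7937       168.9687
  6        43.75        32.0928       192.5569
  7        43.75        30.4775       213.3426
  8        43.75        28.9435       231.5480
  9        43.75        27.4867       247.3804
  10    1,043.75       622.7486     6,227.4862
  Σ                    929.6032     7,656.4958
Price P = Σ PV = 929.6032.
Macaulay duration = Σ(t·PV) / P = 7,656.4958 / 929.6032 = 8.23631 half-year periods.
In years: 8.23631 / 2 = 4.11815 years.

4.1182 years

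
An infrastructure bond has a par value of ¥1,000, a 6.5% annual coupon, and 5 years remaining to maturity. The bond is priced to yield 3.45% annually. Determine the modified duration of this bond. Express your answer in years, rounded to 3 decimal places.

Periodic yield y = 0.0345. First find Macaulay duration:
  t   CF        PV=CF/(1+0.0345)^t    t·PV
  1        65.00        62.8323        62.8323
  2        65.00        60.7369       121.4737
  3        65.00        58.7113       176.1340
  4        65.00        56.7533       227.0133
  5     1,065.00       898.8705     4,494.3526
  Σ                  1,137.9043     5,081.8059
P = 1,137.9043; Macaulay duration = 5,081.8059 / 1,137.9043 = 4.46593 years.
Modified duration = D_Mac / (1 + y) = 4.46593 / 1.0345 = 4.31700 years.

4.317 years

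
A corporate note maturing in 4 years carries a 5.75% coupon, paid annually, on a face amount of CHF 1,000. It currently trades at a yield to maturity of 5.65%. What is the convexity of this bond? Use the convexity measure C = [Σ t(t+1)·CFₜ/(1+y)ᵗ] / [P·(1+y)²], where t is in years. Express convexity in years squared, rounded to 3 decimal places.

16.051

With y = 0.0565:
  t   CF        PV=CF/(1+0.0565)^t    t·PV        t(t+1)·PV
  1        57.50        54.4250        54.4250         108.8500
  2        57.50        51.5144       103.0288         309.0865
  3        57.50        48.7595       146.2785         585.1141
  4     1,057.50       848.7941     3,395.1765      16,975.8827
  Σ                  1,003.4931     3,698.9089      17,978.9334
P = 1,003.4931.
Convexity = Σ t(t+1)·PV / [P·(1+y)²] = 17,978.9334 / (1,003.4931 × 1.116192) = 16.05131.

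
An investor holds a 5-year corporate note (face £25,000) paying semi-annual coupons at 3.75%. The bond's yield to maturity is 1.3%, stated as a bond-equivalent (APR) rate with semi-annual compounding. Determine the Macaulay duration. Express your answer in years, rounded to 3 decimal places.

Periodic yield y = 0.0065. Discount each cash flow and weight by its period:
  t   CF        PV=CF/(1+0.0065)^t    t·PV
  1       468.75       465.7228       465.7228
  2       468.75       462.7152       925.4303
  3       468.75       459.7269     1,379.1808
  4       468.75       456.7580     1,827.0320
  5       468.75       453.8082     2,269.0412
  6       468.75       450.8775     2,705.2653
  7       468.75       447.9658     3,135.7604
  8       468.75       445.0728     3,560.5823
  9       468.75       442.1985     3,979.7865
  10   25,468.75    23,870.9574   238,709.5742
  Σ                 27,955.8032   258,957.3759
Price P = Σ PV = 27,955.8032.
Macaulay duration = Σ(t·PV) / P = 258,957.3759 / 27,955.8032 = 9.26310 half-year periods.
In years: 9.26310 / 2 = 4.63155 years.

4.632 years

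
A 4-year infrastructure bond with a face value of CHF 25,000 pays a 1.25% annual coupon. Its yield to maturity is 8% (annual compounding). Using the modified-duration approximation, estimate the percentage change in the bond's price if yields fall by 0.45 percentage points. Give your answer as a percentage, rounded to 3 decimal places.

+1.631%

Periodic yield y = 0.08. Modified duration first:
  t   CF        PV=CF/(1+0.08)^t    t·PV
  1       312.50       289.3519       289.3519
  2       312.50       267.9184       535.8368
  3       312.50       248.0726       744.2177
  4    25,312.50    18,605.4431    74,421.7726
  Σ                 19,410.7860    75,991.1789
P = 19,410.7860; D_Mac = 3.91489 yrs; D_mod = 3.91489/(1+0.08) = 3.62490 yrs.
ΔP/P ≈ -D_mod · Δy = -3.62490 × (-0.0045) = +0.016312 = +1.6312%.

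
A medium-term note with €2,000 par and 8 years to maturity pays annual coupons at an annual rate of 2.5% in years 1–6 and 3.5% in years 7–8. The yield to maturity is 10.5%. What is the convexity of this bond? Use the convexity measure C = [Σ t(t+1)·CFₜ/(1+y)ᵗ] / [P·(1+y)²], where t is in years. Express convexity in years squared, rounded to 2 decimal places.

50.30

With y = 0.105:
  t   CF        PV=CF/(1+0.105)^t    t·PV        t(t+1)·PV
  1        50.00        45.2489        45.2489          90.4977
  2        50.00        40.9492        81.8984         245.6952
  3        50.00        37.0581       111.1743         444.6972
  4        50.00        33.5367       134.1470         670.7349
  5        50.00        30.3500       151.7500         910.4998
  6        50.00        27.4661       164.7963       1,153.5744
  7        70.00        34.7986       243.5904       1,948.7230
  8     2,070.00       931.2625     7,450.1001      67,050.9009
  Σ                  1,180.6701     8,382.7054      72,515.3233
P = 1,180.6701.
Convexity = Σ t(t+1)·PV / [P·(1+y)²] = 72,515.3233 / (1,180.6701 × 1.221025) = 50.30101.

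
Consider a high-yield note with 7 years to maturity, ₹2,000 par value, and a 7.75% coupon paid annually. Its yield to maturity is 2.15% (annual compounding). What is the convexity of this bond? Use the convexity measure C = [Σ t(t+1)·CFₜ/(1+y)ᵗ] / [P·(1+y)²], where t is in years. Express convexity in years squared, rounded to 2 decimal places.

42.16

With y = 0.0215:
  t   CF        PV=CF/(1+0.0215)^t    t·PV        t(t+1)·PV
  1       155.00       151.7376       151.7376         303.4753
  2       155.00       148.5439       297.0879         891.2637
  3       155.00       145.4175       436.2524       1,745.0096
  4       155.00       142.3568       569.4272       2,847.1360
  5       155.00       139.3605       696.8027       4,180.8164
  6       155.00       136.4274       818.5642       5,729.9491
  7     2,155.00     1,856.8579    12,998.0055     103,984.0443
  Σ                  2,720.7017    15,967.8776     119,681.6944
P = 2,720.7017.
Convexity = Σ t(t+1)·PV / [P·(1+y)²] = 119,681.6944 / (2,720.7017 × 1.043462) = 42.15704.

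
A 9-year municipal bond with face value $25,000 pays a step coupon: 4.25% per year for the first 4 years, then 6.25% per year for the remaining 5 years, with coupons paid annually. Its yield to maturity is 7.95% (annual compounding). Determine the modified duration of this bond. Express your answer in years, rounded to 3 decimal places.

Periodic yield y = 0.0795. First find Macaulay duration:
  t   CF        PV=CF/(1+0.0795)^t    t·PV
  1     1,062.50       984.2520       984.2520
  2     1,062.50       911.7665     1,823.5331
  3     1,062.50       844.6193     2,533.8579
  4     1,062.50       782.4171     3,129.6685
  5     1,562.50     1,065.8763     5,329.3813
  6     1,562.50       987.3796     5,924.2775
  7     1,562.50       914.6638     6,402.6467
  8     1,562.50       847.3032     6,778.4257
  9    26,562.50    13,343.3577   120,090.2190
  Σ                 20,681.6355   152,996.2617
P = 20,681.6355; Macaulay duration = 152,996.2617 / 20,681.6355 = 7.39769 years.
Modified duration = D_Mac / (1 + y) = 7.39769 / 1.0795 = 6.85288 years.

6.853 years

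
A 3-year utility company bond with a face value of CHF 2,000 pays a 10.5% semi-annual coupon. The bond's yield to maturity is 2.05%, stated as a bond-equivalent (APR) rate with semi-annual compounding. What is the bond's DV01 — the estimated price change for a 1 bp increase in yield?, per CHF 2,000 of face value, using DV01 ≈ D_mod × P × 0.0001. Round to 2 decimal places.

CHF 0.66

Periodic yield y = 0.01025.
  t   CF        PV=CF/(1+0.01025)^t    t·PV
  1       105.00       103.9347       103.9347
  2       105.00       102.8801       205.7603
  3       105.00       101.8363       305.5090
  4       105.00       100.8031       403.2124
  5       105.00        99.7803       498.9017
  6     2,105.00     1,980.0627    11,880.3763
  Σ                  2,489.2973    13,397.6943
P = 2,489.2973; D_Mac = 5.38212 half-year periods = 2.69106 yrs; D_mod = 2.66376 yrs.
DV01 ≈ 2.66376 × 2,489.2973 × 0.0001 = 0.663088.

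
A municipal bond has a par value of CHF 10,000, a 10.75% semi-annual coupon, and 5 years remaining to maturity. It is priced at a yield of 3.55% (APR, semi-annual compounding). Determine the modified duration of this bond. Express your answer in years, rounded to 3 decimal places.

Periodic yield y = 0.01775. First find Macaulay duration:
  t   CF        PV=CF/(1+0.01775)^t    t·PV
  1       537.50       528.1258       528.1258
  2       537.50       518.9150     1,037.8301
  3       537.50       509.8649     1,529.5948
  4       537.50       500.9727     2,003.8906
  5       537.50       492.2355     2,461.1774
  6       537.50       483.6507     2,901.9041
  7       537.50       475.2156     3,326.5092
  8       537.50       466.9276     3,735.4211
  9       537.50       458.7842     4,129.0580
  10   10,537.50     8,837.4400    88,374.3998
  Σ                 13,272.1320   110,027.9107
P = 13,272.1320; Macaulay duration = 110,027.9107 / 13,272.1320 = 8.29015 half-year periods = 4.14507 years.
Modified duration = D_Mac / (1 + y) = 4.14507 / 1.01775 = 4.07278 years.

4.073 years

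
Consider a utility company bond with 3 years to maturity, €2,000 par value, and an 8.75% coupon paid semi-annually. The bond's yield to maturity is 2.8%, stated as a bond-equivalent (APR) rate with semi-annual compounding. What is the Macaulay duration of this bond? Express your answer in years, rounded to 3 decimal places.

Periodic yield y = 0.014. Discount each cash flow and weight by its period:
  t   CF        PV=CF/(1+0.014)^t    t·PV
  1        87.50        86.2919        86.2919
  2        87.50        85.1005       170.2010
  3        87.50        83.9255       251.7766
  4        87.50        82.7668       331.0673
  5        87.50        81.6241       408.1204
  6     2,087.50     1,920.4312    11,522.5872
  Σ                  2,340.1401    12,770.0444
Price P = Σ PV = 2,340.1401.
Macaulay duration = Σ(t·PV) / P = 12,770.0444 / 2,340.1401 = 5.45696 half-year periods.
In years: 5.45696 / 2 = 2.72848 years.

2.728 years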